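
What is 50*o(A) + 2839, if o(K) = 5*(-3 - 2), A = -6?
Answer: 1589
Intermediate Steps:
o(K) = -25 (o(K) = 5*(-5) = -25)
50*o(A) + 2839 = 50*(-25) + 2839 = -1250 + 2839 = 1589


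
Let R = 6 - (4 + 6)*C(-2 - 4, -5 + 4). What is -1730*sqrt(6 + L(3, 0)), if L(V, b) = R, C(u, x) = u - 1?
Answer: -1730*sqrt(82) ≈ -15666.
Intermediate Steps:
C(u, x) = -1 + u
R = 76 (R = 6 - (4 + 6)*(-1 + (-2 - 4)) = 6 - 10*(-1 - 6) = 6 - 10*(-7) = 6 - 1*(-70) = 6 + 70 = 76)
L(V, b) = 76
-1730*sqrt(6 + L(3, 0)) = -1730*sqrt(6 + 76) = -1730*sqrt(82)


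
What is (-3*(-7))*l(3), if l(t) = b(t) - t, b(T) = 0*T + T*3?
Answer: 126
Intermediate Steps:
b(T) = 3*T (b(T) = 0 + 3*T = 3*T)
l(t) = 2*t (l(t) = 3*t - t = 2*t)
(-3*(-7))*l(3) = (-3*(-7))*(2*3) = 21*6 = 126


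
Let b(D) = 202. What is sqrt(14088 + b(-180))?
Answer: sqrt(14290) ≈ 119.54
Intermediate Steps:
sqrt(14088 + b(-180)) = sqrt(14088 + 202) = sqrt(14290)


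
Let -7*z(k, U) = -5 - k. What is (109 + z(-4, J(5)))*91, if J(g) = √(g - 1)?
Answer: 9932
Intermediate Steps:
J(g) = √(-1 + g)
z(k, U) = 5/7 + k/7 (z(k, U) = -(-5 - k)/7 = 5/7 + k/7)
(109 + z(-4, J(5)))*91 = (109 + (5/7 + (⅐)*(-4)))*91 = (109 + (5/7 - 4/7))*91 = (109 + ⅐)*91 = (764/7)*91 = 9932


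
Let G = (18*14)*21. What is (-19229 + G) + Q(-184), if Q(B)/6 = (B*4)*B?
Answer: 798607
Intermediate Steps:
G = 5292 (G = 252*21 = 5292)
Q(B) = 24*B² (Q(B) = 6*((B*4)*B) = 6*((4*B)*B) = 6*(4*B²) = 24*B²)
(-19229 + G) + Q(-184) = (-19229 + 5292) + 24*(-184)² = -13937 + 24*33856 = -13937 + 812544 = 798607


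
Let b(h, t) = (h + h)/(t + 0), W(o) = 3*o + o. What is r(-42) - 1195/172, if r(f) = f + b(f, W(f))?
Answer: -8333/172 ≈ -48.448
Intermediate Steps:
W(o) = 4*o
b(h, t) = 2*h/t (b(h, t) = (2*h)/t = 2*h/t)
r(f) = ½ + f (r(f) = f + 2*f/((4*f)) = f + 2*f*(1/(4*f)) = f + ½ = ½ + f)
r(-42) - 1195/172 = (½ - 42) - 1195/172 = -83/2 - 1195/172 = -8333/172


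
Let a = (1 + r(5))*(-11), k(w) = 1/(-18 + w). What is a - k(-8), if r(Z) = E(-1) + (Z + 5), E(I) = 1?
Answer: -3431/26 ≈ -131.96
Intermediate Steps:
r(Z) = 6 + Z (r(Z) = 1 + (Z + 5) = 1 + (5 + Z) = 6 + Z)
a = -132 (a = (1 + (6 + 5))*(-11) = (1 + 11)*(-11) = 12*(-11) = -132)
a - k(-8) = -132 - 1/(-18 - 8) = -132 - 1/(-26) = -132 - 1*(-1/26) = -132 + 1/26 = -3431/26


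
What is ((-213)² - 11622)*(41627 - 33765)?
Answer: 265318914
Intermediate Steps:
((-213)² - 11622)*(41627 - 33765) = (45369 - 11622)*7862 = 33747*7862 = 265318914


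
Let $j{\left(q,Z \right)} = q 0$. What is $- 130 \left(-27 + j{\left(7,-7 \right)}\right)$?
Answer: $3510$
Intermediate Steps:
$j{\left(q,Z \right)} = 0$
$- 130 \left(-27 + j{\left(7,-7 \right)}\right) = - 130 \left(-27 + 0\right) = \left(-130\right) \left(-27\right) = 3510$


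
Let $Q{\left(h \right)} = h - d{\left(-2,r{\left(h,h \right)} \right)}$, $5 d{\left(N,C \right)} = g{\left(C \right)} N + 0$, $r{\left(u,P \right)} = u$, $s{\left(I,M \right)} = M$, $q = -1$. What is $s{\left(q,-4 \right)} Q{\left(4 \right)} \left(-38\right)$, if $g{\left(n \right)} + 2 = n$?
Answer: $\frac{3648}{5} \approx 729.6$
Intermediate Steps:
$g{\left(n \right)} = -2 + n$
$d{\left(N,C \right)} = \frac{N \left(-2 + C\right)}{5}$ ($d{\left(N,C \right)} = \frac{\left(-2 + C\right) N + 0}{5} = \frac{N \left(-2 + C\right) + 0}{5} = \frac{N \left(-2 + C\right)}{5}$)
$Q{\left(h \right)} = - \frac{4}{5} + \frac{7 h}{5}$ ($Q{\left(h \right)} = h - \frac{1}{5} \left(-2\right) \left(-2 + h\right) = h - \left(\frac{4}{5} - \frac{2 h}{5}\right) = h + \left(- \frac{4}{5} + \frac{2 h}{5}\right) = - \frac{4}{5} + \frac{7 h}{5}$)
$s{\left(q,-4 \right)} Q{\left(4 \right)} \left(-38\right) = - 4 \left(- \frac{4}{5} + \frac{7}{5} \cdot 4\right) \left(-38\right) = - 4 \left(- \frac{4}{5} + \frac{28}{5}\right) \left(-38\right) = \left(-4\right) \frac{24}{5} \left(-38\right) = \left(- \frac{96}{5}\right) \left(-38\right) = \frac{3648}{5}$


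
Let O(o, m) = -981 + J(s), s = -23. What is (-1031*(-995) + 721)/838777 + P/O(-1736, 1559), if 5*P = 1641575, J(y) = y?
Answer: -274352398491/842132108 ≈ -325.78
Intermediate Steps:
P = 328315 (P = (⅕)*1641575 = 328315)
O(o, m) = -1004 (O(o, m) = -981 - 23 = -1004)
(-1031*(-995) + 721)/838777 + P/O(-1736, 1559) = (-1031*(-995) + 721)/838777 + 328315/(-1004) = (1025845 + 721)*(1/838777) + 328315*(-1/1004) = 1026566*(1/838777) - 328315/1004 = 1026566/838777 - 328315/1004 = -274352398491/842132108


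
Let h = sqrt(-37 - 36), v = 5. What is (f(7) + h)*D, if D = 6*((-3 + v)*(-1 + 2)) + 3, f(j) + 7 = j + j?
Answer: 105 + 15*I*sqrt(73) ≈ 105.0 + 128.16*I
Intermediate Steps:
f(j) = -7 + 2*j (f(j) = -7 + (j + j) = -7 + 2*j)
D = 15 (D = 6*((-3 + 5)*(-1 + 2)) + 3 = 6*(2*1) + 3 = 6*2 + 3 = 12 + 3 = 15)
h = I*sqrt(73) (h = sqrt(-73) = I*sqrt(73) ≈ 8.544*I)
(f(7) + h)*D = ((-7 + 2*7) + I*sqrt(73))*15 = ((-7 + 14) + I*sqrt(73))*15 = (7 + I*sqrt(73))*15 = 105 + 15*I*sqrt(73)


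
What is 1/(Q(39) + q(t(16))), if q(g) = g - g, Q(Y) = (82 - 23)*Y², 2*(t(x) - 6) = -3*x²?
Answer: 1/89739 ≈ 1.1143e-5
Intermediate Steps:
t(x) = 6 - 3*x²/2 (t(x) = 6 + (-3*x²)/2 = 6 - 3*x²/2)
Q(Y) = 59*Y²
q(g) = 0
1/(Q(39) + q(t(16))) = 1/(59*39² + 0) = 1/(59*1521 + 0) = 1/(89739 + 0) = 1/89739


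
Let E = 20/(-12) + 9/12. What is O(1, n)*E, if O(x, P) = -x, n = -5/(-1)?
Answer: 11/12 ≈ 0.91667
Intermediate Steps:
E = -11/12 (E = 20*(-1/12) + 9*(1/12) = -5/3 + 3/4 = -11/12 ≈ -0.91667)
n = 5 (n = -5*(-1) = 5)
O(1, n)*E = -1*1*(-11/12) = -1*(-11/12) = 11/12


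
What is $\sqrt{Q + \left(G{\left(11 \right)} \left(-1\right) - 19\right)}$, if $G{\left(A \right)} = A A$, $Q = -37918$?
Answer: $i \sqrt{38058} \approx 195.08 i$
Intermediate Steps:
$G{\left(A \right)} = A^{2}$
$\sqrt{Q + \left(G{\left(11 \right)} \left(-1\right) - 19\right)} = \sqrt{-37918 + \left(11^{2} \left(-1\right) - 19\right)} = \sqrt{-37918 + \left(121 \left(-1\right) - 19\right)} = \sqrt{-37918 - 140} = \sqrt{-38058} = i \sqrt{38058}$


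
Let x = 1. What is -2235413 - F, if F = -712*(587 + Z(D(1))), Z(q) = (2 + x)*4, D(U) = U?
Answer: -1808925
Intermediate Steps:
Z(q) = 12 (Z(q) = (2 + 1)*4 = 3*4 = 12)
F = -426488 (F = -712*(587 + 12) = -712*599 = -426488)
-2235413 - F = -2235413 - 1*(-426488) = -2235413 + 426488 = -1808925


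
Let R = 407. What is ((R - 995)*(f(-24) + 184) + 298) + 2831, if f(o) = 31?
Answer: -123291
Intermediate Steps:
((R - 995)*(f(-24) + 184) + 298) + 2831 = ((407 - 995)*(31 + 184) + 298) + 2831 = (-588*215 + 298) + 2831 = (-126420 + 298) + 2831 = -126122 + 2831 = -123291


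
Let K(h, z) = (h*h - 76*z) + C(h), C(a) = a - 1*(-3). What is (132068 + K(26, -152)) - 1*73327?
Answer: 70998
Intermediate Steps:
C(a) = 3 + a (C(a) = a + 3 = 3 + a)
K(h, z) = 3 + h + h**2 - 76*z (K(h, z) = (h*h - 76*z) + (3 + h) = (h**2 - 76*z) + (3 + h) = 3 + h + h**2 - 76*z)
(132068 + K(26, -152)) - 1*73327 = (132068 + (3 + 26 + 26**2 - 76*(-152))) - 1*73327 = (132068 + (3 + 26 + 676 + 11552)) - 73327 = (132068 + 12257) - 73327 = 144325 - 73327 = 70998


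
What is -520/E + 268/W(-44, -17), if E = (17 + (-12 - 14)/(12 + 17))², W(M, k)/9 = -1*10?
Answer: -48903326/9814005 ≈ -4.9830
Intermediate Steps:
W(M, k) = -90 (W(M, k) = 9*(-1*10) = 9*(-10) = -90)
E = 218089/841 (E = (17 - 26/29)² = (467/29)² = 218089/841 ≈ 259.32)
-520/E + 268/W(-44, -17) = -520/218089/841 + 268/(-90) = -520*841/218089 + 268*(-1/90) = -437320/218089 - 134/45 = -48903326/9814005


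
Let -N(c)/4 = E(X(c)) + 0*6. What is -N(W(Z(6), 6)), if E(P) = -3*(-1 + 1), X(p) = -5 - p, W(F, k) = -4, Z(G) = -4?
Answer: 0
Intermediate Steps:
E(P) = 0 (E(P) = -3*0 = 0)
N(c) = 0 (N(c) = -4*(0 + 0*6) = -4*(0 + 0) = -4*0 = 0)
-N(W(Z(6), 6)) = -1*0 = 0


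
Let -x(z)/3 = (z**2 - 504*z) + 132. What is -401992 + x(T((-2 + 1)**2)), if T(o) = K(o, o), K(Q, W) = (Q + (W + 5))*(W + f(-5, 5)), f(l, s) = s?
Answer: -344176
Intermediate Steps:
K(Q, W) = (5 + W)*(5 + Q + W) (K(Q, W) = (Q + (W + 5))*(W + 5) = (Q + (5 + W))*(5 + W) = (5 + Q + W)*(5 + W) = (5 + W)*(5 + Q + W))
T(o) = 25 + 2*o**2 + 15*o (T(o) = 25 + o**2 + 5*o + 10*o + o*o = 25 + o**2 + 5*o + 10*o + o**2 = 25 + 2*o**2 + 15*o)
x(z) = -396 - 3*z**2 + 1512*z (x(z) = -3*((z**2 - 504*z) + 132) = -3*(132 + z**2 - 504*z) = -396 - 3*z**2 + 1512*z)
-401992 + x(T((-2 + 1)**2)) = -401992 + (-396 - 3*(25 + 2*((-2 + 1)**2)**2 + 15*(-2 + 1)**2)**2 + 1512*(25 + 2*((-2 + 1)**2)**2 + 15*(-2 + 1)**2)) = -401992 + (-396 - 3*(25 + 2*((-1)**2)**2 + 15*(-1)**2)**2 + 1512*(25 + 2*((-1)**2)**2 + 15*(-1)**2)) = -401992 + (-396 - 3*(25 + 2*1**2 + 15*1)**2 + 1512*(25 + 2*1**2 + 15*1)) = -401992 + (-396 - 3*(25 + 2*1 + 15)**2 + 1512*(25 + 2*1 + 15)) = -401992 + (-396 - 3*(25 + 2 + 15)**2 + 1512*(25 + 2 + 15)) = -401992 + (-396 - 3*42**2 + 1512*42) = -401992 + (-396 - 3*1764 + 63504) = -401992 + (-396 - 5292 + 63504) = -401992 + 57816 = -344176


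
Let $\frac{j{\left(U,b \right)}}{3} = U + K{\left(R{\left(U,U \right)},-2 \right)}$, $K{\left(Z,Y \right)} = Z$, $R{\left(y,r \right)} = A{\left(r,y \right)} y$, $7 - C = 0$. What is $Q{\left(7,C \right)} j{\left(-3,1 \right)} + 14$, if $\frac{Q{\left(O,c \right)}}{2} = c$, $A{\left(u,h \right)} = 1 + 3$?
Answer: $-616$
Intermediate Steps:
$C = 7$ ($C = 7 - 0 = 7 + 0 = 7$)
$A{\left(u,h \right)} = 4$
$Q{\left(O,c \right)} = 2 c$
$R{\left(y,r \right)} = 4 y$
$j{\left(U,b \right)} = 15 U$ ($j{\left(U,b \right)} = 3 \left(U + 4 U\right) = 3 \cdot 5 U = 15 U$)
$Q{\left(7,C \right)} j{\left(-3,1 \right)} + 14 = 2 \cdot 7 \cdot 15 \left(-3\right) + 14 = 14 \left(-45\right) + 14 = -630 + 14 = -616$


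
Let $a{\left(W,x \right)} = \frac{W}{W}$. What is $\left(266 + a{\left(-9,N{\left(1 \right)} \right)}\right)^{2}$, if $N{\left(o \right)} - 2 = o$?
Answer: $71289$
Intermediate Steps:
$N{\left(o \right)} = 2 + o$
$a{\left(W,x \right)} = 1$
$\left(266 + a{\left(-9,N{\left(1 \right)} \right)}\right)^{2} = \left(266 + 1\right)^{2} = 267^{2} = 71289$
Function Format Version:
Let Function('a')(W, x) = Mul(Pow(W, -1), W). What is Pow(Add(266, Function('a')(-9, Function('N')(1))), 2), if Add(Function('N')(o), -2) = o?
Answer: 71289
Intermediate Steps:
Function('N')(o) = Add(2, o)
Function('a')(W, x) = 1
Pow(Add(266, Function('a')(-9, Function('N')(1))), 2) = Pow(Add(266, 1), 2) = Pow(267, 2) = 71289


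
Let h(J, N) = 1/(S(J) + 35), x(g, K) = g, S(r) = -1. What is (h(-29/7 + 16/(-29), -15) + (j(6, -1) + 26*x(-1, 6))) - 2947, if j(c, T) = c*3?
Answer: -100469/34 ≈ -2955.0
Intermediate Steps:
h(J, N) = 1/34 (h(J, N) = 1/(-1 + 35) = 1/34)
j(c, T) = 3*c
(h(-29/7 + 16/(-29), -15) + (j(6, -1) + 26*x(-1, 6))) - 2947 = (1/34 + (3*6 + 26*(-1))) - 2947 = (1/34 + (18 - 26)) - 2947 = (1/34 - 8) - 2947 = -271/34 - 2947 = -100469/34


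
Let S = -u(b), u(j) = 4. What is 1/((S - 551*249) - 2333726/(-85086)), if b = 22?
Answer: -42543/5835860366 ≈ -7.2899e-6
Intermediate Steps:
S = -4 (S = -1*4 = -4)
1/((S - 551*249) - 2333726/(-85086)) = 1/((-4 - 551*249) - 2333726/(-85086)) = 1/((-4 - 137199) - 2333726*(-1/85086)) = 1/(-137203 + 1166863/42543) = 1/(-5835860366/42543) = -42543/5835860366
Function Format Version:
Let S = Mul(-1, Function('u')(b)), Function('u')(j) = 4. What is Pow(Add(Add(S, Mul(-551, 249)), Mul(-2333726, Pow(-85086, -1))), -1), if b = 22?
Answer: Rational(-42543, 5835860366) ≈ -7.2899e-6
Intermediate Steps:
S = -4 (S = Mul(-1, 4) = -4)
Pow(Add(Add(S, Mul(-551, 249)), Mul(-2333726, Pow(-85086, -1))), -1) = Pow(Add(Add(-4, Mul(-551, 249)), Mul(-2333726, Pow(-85086, -1))), -1) = Pow(Add(Add(-4, -137199), Mul(-2333726, Rational(-1, 85086))), -1) = Pow(Add(-137203, Rational(1166863, 42543)), -1) = Pow(Rational(-5835860366, 42543), -1) = Rational(-42543, 5835860366)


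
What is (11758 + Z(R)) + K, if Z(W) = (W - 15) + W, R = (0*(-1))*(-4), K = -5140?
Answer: 6603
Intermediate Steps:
R = 0 (R = 0*(-4) = 0)
Z(W) = -15 + 2*W (Z(W) = (-15 + W) + W = -15 + 2*W)
(11758 + Z(R)) + K = (11758 + (-15 + 2*0)) - 5140 = (11758 + (-15 + 0)) - 5140 = (11758 - 15) - 5140 = 11743 - 5140 = 6603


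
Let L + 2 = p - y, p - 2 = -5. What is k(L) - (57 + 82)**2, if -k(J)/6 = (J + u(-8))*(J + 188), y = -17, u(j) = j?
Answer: -24121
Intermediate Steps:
p = -3 (p = 2 - 5 = -3)
L = 12 (L = -2 + (-3 - 1*(-17)) = -2 + (-3 + 17) = -2 + 14 = 12)
k(J) = -6*(-8 + J)*(188 + J) (k(J) = -6*(J - 8)*(J + 188) = -6*(-8 + J)*(188 + J))
k(L) - (57 + 82)**2 = (9024 - 1080*12 - 6*12**2) - (57 + 82)**2 = (9024 - 12960 - 6*144) - 1*139**2 = (9024 - 12960 - 864) - 1*19321 = -4800 - 19321 = -24121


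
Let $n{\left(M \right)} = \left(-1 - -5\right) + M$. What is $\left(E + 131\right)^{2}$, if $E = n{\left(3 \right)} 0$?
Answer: $17161$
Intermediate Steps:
$n{\left(M \right)} = 4 + M$ ($n{\left(M \right)} = \left(-1 + 5\right) + M = 4 + M$)
$E = 0$ ($E = \left(4 + 3\right) 0 = 7 \cdot 0 = 0$)
$\left(E + 131\right)^{2} = \left(0 + 131\right)^{2} = 131^{2} = 17161$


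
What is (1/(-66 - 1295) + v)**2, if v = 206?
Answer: 78604533225/1852321 ≈ 42436.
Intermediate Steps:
(1/(-66 - 1295) + v)**2 = (1/(-66 - 1295) + 206)**2 = (1/(-1361) + 206)**2 = (-1/1361 + 206)**2 = (280365/1361)**2 = 78604533225/1852321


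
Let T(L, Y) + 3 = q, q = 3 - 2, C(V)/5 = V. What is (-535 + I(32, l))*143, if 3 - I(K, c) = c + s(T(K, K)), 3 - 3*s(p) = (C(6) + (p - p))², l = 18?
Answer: -35893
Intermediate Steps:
C(V) = 5*V
q = 1
T(L, Y) = -2 (T(L, Y) = -3 + 1 = -2)
s(p) = -299 (s(p) = 1 - (5*6 + (p - p))²/3 = 1 - (30 + 0)²/3 = 1 - ⅓*30² = 1 - ⅓*900 = 1 - 300 = -299)
I(K, c) = 302 - c (I(K, c) = 3 - (c - 299) = 3 - (-299 + c) = 3 + (299 - c) = 302 - c)
(-535 + I(32, l))*143 = (-535 + (302 - 1*18))*143 = (-535 + (302 - 18))*143 = (-535 + 284)*143 = -251*143 = -35893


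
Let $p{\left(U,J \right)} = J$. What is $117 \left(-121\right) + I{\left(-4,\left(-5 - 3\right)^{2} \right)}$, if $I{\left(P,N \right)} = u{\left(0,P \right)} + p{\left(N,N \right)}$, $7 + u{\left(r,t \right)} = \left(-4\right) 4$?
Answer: $-14116$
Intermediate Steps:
$u{\left(r,t \right)} = -23$ ($u{\left(r,t \right)} = -7 - 16 = -23$)
$I{\left(P,N \right)} = -23 + N$
$117 \left(-121\right) + I{\left(-4,\left(-5 - 3\right)^{2} \right)} = 117 \left(-121\right) - \left(23 - \left(-5 - 3\right)^{2}\right) = -14157 - \left(23 - \left(-8\right)^{2}\right) = -14157 + \left(-23 + 64\right) = -14157 + 41 = -14116$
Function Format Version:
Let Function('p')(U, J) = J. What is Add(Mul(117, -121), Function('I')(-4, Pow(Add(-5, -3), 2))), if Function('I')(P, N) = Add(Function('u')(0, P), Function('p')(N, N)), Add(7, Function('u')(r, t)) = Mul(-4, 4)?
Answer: -14116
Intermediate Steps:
Function('u')(r, t) = -23 (Function('u')(r, t) = Add(-7, Mul(-4, 4)) = Add(-7, -16) = -23)
Function('I')(P, N) = Add(-23, N)
Add(Mul(117, -121), Function('I')(-4, Pow(Add(-5, -3), 2))) = Add(Mul(117, -121), Add(-23, Pow(Add(-5, -3), 2))) = Add(-14157, Add(-23, Pow(-8, 2))) = Add(-14157, Add(-23, 64)) = Add(-14157, 41) = -14116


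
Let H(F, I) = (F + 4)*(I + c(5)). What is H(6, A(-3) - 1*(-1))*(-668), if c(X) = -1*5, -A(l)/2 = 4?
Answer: 80160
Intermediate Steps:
A(l) = -8 (A(l) = -2*4 = -8)
c(X) = -5
H(F, I) = (-5 + I)*(4 + F) (H(F, I) = (F + 4)*(I - 5) = (4 + F)*(-5 + I) = (-5 + I)*(4 + F))
H(6, A(-3) - 1*(-1))*(-668) = (-20 - 5*6 + 4*(-8 - 1*(-1)) + 6*(-8 - 1*(-1)))*(-668) = (-20 - 30 + 4*(-8 + 1) + 6*(-8 + 1))*(-668) = (-20 - 30 + 4*(-7) + 6*(-7))*(-668) = (-20 - 30 - 28 - 42)*(-668) = -120*(-668) = 80160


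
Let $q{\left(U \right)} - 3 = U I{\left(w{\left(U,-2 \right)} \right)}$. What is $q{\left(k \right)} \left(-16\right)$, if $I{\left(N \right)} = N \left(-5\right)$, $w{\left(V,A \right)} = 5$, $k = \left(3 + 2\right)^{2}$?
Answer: $9952$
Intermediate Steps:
$k = 25$ ($k = 5^{2} = 25$)
$I{\left(N \right)} = - 5 N$
$q{\left(U \right)} = 3 - 25 U$ ($q{\left(U \right)} = 3 + U \left(\left(-5\right) 5\right) = 3 + U \left(-25\right) = 3 - 25 U$)
$q{\left(k \right)} \left(-16\right) = \left(3 - 625\right) \left(-16\right) = \left(-622\right) \left(-16\right) = 9952$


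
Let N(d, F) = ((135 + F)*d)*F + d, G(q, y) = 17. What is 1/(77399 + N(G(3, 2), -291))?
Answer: 1/849148 ≈ 1.1777e-6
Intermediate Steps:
N(d, F) = d + F*d*(135 + F) (N(d, F) = (d*(135 + F))*F + d = F*d*(135 + F) + d = d + F*d*(135 + F))
1/(77399 + N(G(3, 2), -291)) = 1/(77399 + 17*(1 + (-291)² + 135*(-291))) = 1/(77399 + 17*(1 + 84681 - 39285)) = 1/(77399 + 17*45397) = 1/(77399 + 771749) = 1/849148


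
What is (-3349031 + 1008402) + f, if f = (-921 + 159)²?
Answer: -1759985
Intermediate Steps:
f = 580644 (f = (-762)² = 580644)
(-3349031 + 1008402) + f = (-3349031 + 1008402) + 580644 = -2340629 + 580644 = -1759985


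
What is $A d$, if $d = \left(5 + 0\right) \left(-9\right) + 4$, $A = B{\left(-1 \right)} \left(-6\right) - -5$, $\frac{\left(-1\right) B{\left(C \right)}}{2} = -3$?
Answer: $1271$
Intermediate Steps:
$B{\left(C \right)} = 6$ ($B{\left(C \right)} = \left(-2\right) \left(-3\right) = 6$)
$A = -31$ ($A = 6 \left(-6\right) - -5 = -36 + 5 = -31$)
$d = -41$ ($d = 5 \left(-9\right) + 4 = -45 + 4 = -41$)
$A d = \left(-31\right) \left(-41\right) = 1271$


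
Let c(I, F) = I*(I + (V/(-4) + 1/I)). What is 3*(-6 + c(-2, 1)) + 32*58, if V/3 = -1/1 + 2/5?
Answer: 18503/10 ≈ 1850.3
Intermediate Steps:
V = -9/5 (V = 3*(-1/1 + 2/5) = 3*(-1*1 + 2*(⅕)) = 3*(-1 + ⅖) = 3*(-⅗) = -9/5 ≈ -1.8000)
c(I, F) = I*(9/20 + I + 1/I) (c(I, F) = I*(I + (-9/5/(-4) + 1/I)) = I*(I + (-9/5*(-¼) + 1/I)) = I*(I + (9/20 + 1/I)) = I*(9/20 + I + 1/I))
3*(-6 + c(-2, 1)) + 32*58 = 3*(-6 + (1 + (-2)² + (9/20)*(-2))) + 32*58 = 3*(-6 + (1 + 4 - 9/10)) + 1856 = 3*(-6 + 41/10) + 1856 = 3*(-19/10) + 1856 = -57/10 + 1856 = 18503/10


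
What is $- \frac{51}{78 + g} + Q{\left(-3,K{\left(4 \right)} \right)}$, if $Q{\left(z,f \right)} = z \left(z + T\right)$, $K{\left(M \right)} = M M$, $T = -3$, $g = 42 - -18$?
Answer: $\frac{811}{46} \approx 17.63$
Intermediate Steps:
$g = 60$ ($g = 42 + 18 = 60$)
$K{\left(M \right)} = M^{2}$
$Q{\left(z,f \right)} = z \left(-3 + z\right)$ ($Q{\left(z,f \right)} = z \left(z - 3\right) = z \left(-3 + z\right)$)
$- \frac{51}{78 + g} + Q{\left(-3,K{\left(4 \right)} \right)} = - \frac{51}{78 + 60} - 3 \left(-3 - 3\right) = - \frac{51}{138} - -18 = \left(-51\right) \frac{1}{138} + 18 = - \frac{17}{46} + 18 = \frac{811}{46}$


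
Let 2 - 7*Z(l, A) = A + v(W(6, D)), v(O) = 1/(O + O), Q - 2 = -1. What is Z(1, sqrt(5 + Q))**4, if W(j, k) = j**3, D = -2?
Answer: 6812211203713/83623270219776 - 229867817*sqrt(6)/6913299456 ≈ 1.7354e-5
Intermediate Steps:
Q = 1 (Q = 2 - 1 = 1)
v(O) = 1/(2*O)
Z(l, A) = 863/3024 - A/7 (Z(l, A) = 2/7 - (A + 1/(2*(6**3)))/7 = 2/7 - (A + (1/2)/216)/7 = 2/7 - (A + (1/2)*(1/216))/7 = 2/7 - (A + 1/432)/7 = 2/7 - (1/432 + A)/7 = 2/7 + (-1/3024 - A/7) = 863/3024 - A/7)
Z(1, sqrt(5 + Q))**4 = (863/3024 - sqrt(5 + 1)/7)**4 = (863/3024 - sqrt(6)/7)**4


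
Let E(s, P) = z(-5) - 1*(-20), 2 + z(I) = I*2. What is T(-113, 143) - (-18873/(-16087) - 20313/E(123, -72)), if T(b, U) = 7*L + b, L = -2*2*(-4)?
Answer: 326495551/128696 ≈ 2537.0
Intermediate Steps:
L = 16 (L = -4*(-4) = 16)
T(b, U) = 112 + b (T(b, U) = 7*16 + b = 112 + b)
z(I) = -2 + 2*I (z(I) = -2 + I*2 = -2 + 2*I)
E(s, P) = 8 (E(s, P) = (-2 + 2*(-5)) - 1*(-20) = (-2 - 10) + 20 = -12 + 20 = 8)
T(-113, 143) - (-18873/(-16087) - 20313/E(123, -72)) = (112 - 113) - (-18873/(-16087) - 20313/8) = -1 - (-18873*(-1/16087) - 20313*1/8) = -1 - (18873/16087 - 20313/8) = -1 - 1*(-326624247/128696) = -1 + 326624247/128696 = 326495551/128696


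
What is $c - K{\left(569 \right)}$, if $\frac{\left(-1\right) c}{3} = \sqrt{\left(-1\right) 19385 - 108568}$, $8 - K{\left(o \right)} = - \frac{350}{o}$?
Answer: $- \frac{4902}{569} - 9 i \sqrt{14217} \approx -8.6151 - 1073.1 i$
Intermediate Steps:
$K{\left(o \right)} = 8 + \frac{350}{o}$ ($K{\left(o \right)} = 8 - - \frac{350}{o} = 8 + \frac{350}{o}$)
$c = - 9 i \sqrt{14217}$ ($c = - 3 \sqrt{\left(-1\right) 19385 - 108568} = - 3 \sqrt{-19385 - 108568} = - 3 \sqrt{-127953} = - 3 \cdot 3 i \sqrt{14217} = - 9 i \sqrt{14217} \approx - 1073.1 i$)
$c - K{\left(569 \right)} = - 9 i \sqrt{14217} - \left(8 + \frac{350}{569}\right) = - 9 i \sqrt{14217} - \frac{4902}{569} = - \frac{4902}{569} - 9 i \sqrt{14217}$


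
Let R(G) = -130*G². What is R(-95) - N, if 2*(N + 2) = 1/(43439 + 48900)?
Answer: -216673094145/184678 ≈ -1.1732e+6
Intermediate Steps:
N = -369355/184678 (N = -2 + 1/(2*(43439 + 48900)) = -2 + (½)/92339 = -2 + (½)*(1/92339) = -2 + 1/184678 = -369355/184678 ≈ -2.0000)
R(-95) - N = -130*(-95)² - 1*(-369355/184678) = -130*9025 + 369355/184678 = -1173250 + 369355/184678 = -216673094145/184678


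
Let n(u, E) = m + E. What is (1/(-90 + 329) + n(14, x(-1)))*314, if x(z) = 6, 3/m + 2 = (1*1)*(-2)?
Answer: 788611/478 ≈ 1649.8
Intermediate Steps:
m = -¾ (m = 3/(-2 + (1*1)*(-2)) = 3/(-2 + 1*(-2)) = 3/(-2 - 2) = 3/(-4) = 3*(-¼) = -¾ ≈ -0.75000)
n(u, E) = -¾ + E
(1/(-90 + 329) + n(14, x(-1)))*314 = (1/(-90 + 329) + (-¾ + 6))*314 = (1/239 + 21/4)*314 = (5023/956)*314 = 788611/478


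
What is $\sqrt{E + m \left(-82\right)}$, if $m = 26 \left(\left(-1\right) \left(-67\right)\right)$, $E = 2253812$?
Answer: $6 \sqrt{58638} \approx 1452.9$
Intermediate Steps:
$m = 1742$ ($m = 26 \cdot 67 = 1742$)
$\sqrt{E + m \left(-82\right)} = \sqrt{2253812 + 1742 \left(-82\right)} = \sqrt{2253812 - 142844} = \sqrt{2110968} = 6 \sqrt{58638}$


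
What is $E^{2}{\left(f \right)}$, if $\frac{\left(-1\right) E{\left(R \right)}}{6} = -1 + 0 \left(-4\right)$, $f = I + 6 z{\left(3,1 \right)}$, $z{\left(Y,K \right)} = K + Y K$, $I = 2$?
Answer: $36$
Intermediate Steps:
$z{\left(Y,K \right)} = K + K Y$
$f = 26$ ($f = 2 + 6 \cdot 1 \left(1 + 3\right) = 2 + 6 \cdot 1 \cdot 4 = 2 + 6 \cdot 4 = 2 + 24 = 26$)
$E{\left(R \right)} = 6$ ($E{\left(R \right)} = - 6 \left(-1 + 0 \left(-4\right)\right) = - 6 \left(-1 + 0\right) = \left(-6\right) \left(-1\right) = 6$)
$E^{2}{\left(f \right)} = 6^{2} = 36$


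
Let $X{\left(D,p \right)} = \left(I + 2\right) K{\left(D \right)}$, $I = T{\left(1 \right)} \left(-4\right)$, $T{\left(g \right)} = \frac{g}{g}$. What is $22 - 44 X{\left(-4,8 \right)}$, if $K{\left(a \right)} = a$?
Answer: $-330$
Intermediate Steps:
$T{\left(g \right)} = 1$
$I = -4$ ($I = 1 \left(-4\right) = -4$)
$X{\left(D,p \right)} = - 2 D$ ($X{\left(D,p \right)} = \left(-4 + 2\right) D = - 2 D$)
$22 - 44 X{\left(-4,8 \right)} = 22 - 44 \left(\left(-2\right) \left(-4\right)\right) = 22 - 352 = -330$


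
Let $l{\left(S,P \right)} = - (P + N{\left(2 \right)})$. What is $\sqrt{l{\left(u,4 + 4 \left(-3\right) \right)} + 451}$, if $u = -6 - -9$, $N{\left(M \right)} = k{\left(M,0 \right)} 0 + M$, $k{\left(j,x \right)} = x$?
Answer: $\sqrt{457} \approx 21.378$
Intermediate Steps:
$N{\left(M \right)} = M$ ($N{\left(M \right)} = 0 \cdot 0 + M = 0 + M = M$)
$u = 3$ ($u = -6 + 9 = 3$)
$l{\left(S,P \right)} = -2 - P$ ($l{\left(S,P \right)} = - (P + 2) = - (2 + P) = -2 - P$)
$\sqrt{l{\left(u,4 + 4 \left(-3\right) \right)} + 451} = \sqrt{\left(-2 - \left(4 + 4 \left(-3\right)\right)\right) + 451} = \sqrt{\left(-2 - \left(4 - 12\right)\right) + 451} = \sqrt{\left(-2 - -8\right) + 451} = \sqrt{\left(-2 + 8\right) + 451} = \sqrt{6 + 451} = \sqrt{457}$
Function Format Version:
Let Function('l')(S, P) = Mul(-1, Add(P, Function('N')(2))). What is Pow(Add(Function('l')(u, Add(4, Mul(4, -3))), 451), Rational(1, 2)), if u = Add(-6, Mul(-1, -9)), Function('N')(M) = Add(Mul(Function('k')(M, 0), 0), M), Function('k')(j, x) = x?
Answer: Pow(457, Rational(1, 2)) ≈ 21.378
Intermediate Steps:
Function('N')(M) = M (Function('N')(M) = Add(Mul(0, 0), M) = Add(0, M) = M)
u = 3 (u = Add(-6, 9) = 3)
Function('l')(S, P) = Add(-2, Mul(-1, P)) (Function('l')(S, P) = Mul(-1, Add(P, 2)) = Mul(-1, Add(2, P)) = Add(-2, Mul(-1, P)))
Pow(Add(Function('l')(u, Add(4, Mul(4, -3))), 451), Rational(1, 2)) = Pow(Add(Add(-2, Mul(-1, Add(4, Mul(4, -3)))), 451), Rational(1, 2)) = Pow(Add(Add(-2, Mul(-1, Add(4, -12))), 451), Rational(1, 2)) = Pow(Add(Add(-2, Mul(-1, -8)), 451), Rational(1, 2)) = Pow(Add(Add(-2, 8), 451), Rational(1, 2)) = Pow(Add(6, 451), Rational(1, 2)) = Pow(457, Rational(1, 2))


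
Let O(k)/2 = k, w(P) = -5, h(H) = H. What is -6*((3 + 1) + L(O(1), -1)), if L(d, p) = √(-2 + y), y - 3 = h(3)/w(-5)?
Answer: -24 - 6*√10/5 ≈ -27.795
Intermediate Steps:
O(k) = 2*k
y = 12/5 (y = 3 + 3/(-5) = 3 + 3*(-⅕) = 3 - ⅗ = 12/5 ≈ 2.4000)
L(d, p) = √10/5 (L(d, p) = √(-2 + 12/5) = √(⅖) = √10/5)
-6*((3 + 1) + L(O(1), -1)) = -6*((3 + 1) + √10/5) = -6*(4 + √10/5) = -24 - 6*√10/5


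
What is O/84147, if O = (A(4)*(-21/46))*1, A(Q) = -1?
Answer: 1/184322 ≈ 5.4253e-6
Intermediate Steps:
O = 21/46 (O = -(-21)/46*1 = -1*(-21/46)*1 = (21/46)*1 = 21/46 ≈ 0.45652)
O/84147 = (21/46)/84147 = (21/46)*(1/84147) = 1/184322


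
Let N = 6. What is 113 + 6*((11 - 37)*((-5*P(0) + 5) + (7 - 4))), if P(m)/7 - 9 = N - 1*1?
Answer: 75305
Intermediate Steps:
P(m) = 98 (P(m) = 63 + 7*(6 - 1*1) = 63 + 7*(6 - 1) = 63 + 7*5 = 63 + 35 = 98)
113 + 6*((11 - 37)*((-5*P(0) + 5) + (7 - 4))) = 113 + 6*((11 - 37)*((-5*98 + 5) + (7 - 4))) = 113 + 6*(-26*((-490 + 5) + 3)) = 113 + 6*(-26*(-485 + 3)) = 113 + 6*(-26*(-482)) = 113 + 6*12532 = 113 + 75192 = 75305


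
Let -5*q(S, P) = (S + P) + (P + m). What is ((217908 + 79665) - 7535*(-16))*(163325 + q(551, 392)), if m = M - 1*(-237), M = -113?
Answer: 340847805078/5 ≈ 6.8170e+10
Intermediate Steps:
m = 124 (m = -113 - 1*(-237) = -113 + 237 = 124)
q(S, P) = -124/5 - 2*P/5 - S/5 (q(S, P) = -((S + P) + (P + 124))/5 = -((P + S) + (124 + P))/5 = -(124 + S + 2*P)/5 = -124/5 - 2*P/5 - S/5)
((217908 + 79665) - 7535*(-16))*(163325 + q(551, 392)) = ((217908 + 79665) - 7535*(-16))*(163325 + (-124/5 - ⅖*392 - ⅕*551)) = (297573 + 120560)*(163325 + (-124/5 - 784/5 - 551/5)) = 418133*(163325 - 1459/5) = 418133*(815166/5) = 340847805078/5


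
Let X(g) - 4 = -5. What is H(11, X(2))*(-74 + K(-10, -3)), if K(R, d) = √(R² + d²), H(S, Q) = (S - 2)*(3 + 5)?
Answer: -5328 + 72*√109 ≈ -4576.3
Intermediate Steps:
X(g) = -1 (X(g) = 4 - 5 = -1)
H(S, Q) = -16 + 8*S (H(S, Q) = (-2 + S)*8 = -16 + 8*S)
H(11, X(2))*(-74 + K(-10, -3)) = (-16 + 8*11)*(-74 + √((-10)² + (-3)²)) = (-16 + 88)*(-74 + √(100 + 9)) = 72*(-74 + √109) = -5328 + 72*√109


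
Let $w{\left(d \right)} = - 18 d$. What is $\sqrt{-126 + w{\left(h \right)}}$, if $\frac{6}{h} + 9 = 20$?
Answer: $\frac{3 i \sqrt{1826}}{11} \approx 11.654 i$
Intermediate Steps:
$h = \frac{6}{11}$ ($h = \frac{6}{-9 + 20} = \frac{6}{11} \approx 0.54545$)
$\sqrt{-126 + w{\left(h \right)}} = \sqrt{-126 - \frac{108}{11}} = \sqrt{- \frac{1494}{11}} = \frac{3 i \sqrt{1826}}{11}$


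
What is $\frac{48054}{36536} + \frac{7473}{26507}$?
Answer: $\frac{773400453}{484229876} \approx 1.5972$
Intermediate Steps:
$\frac{48054}{36536} + \frac{7473}{26507} = 48054 \cdot \frac{1}{36536} + 7473 \cdot \frac{1}{26507} = \frac{24027}{18268} + \frac{7473}{26507} = \frac{773400453}{484229876}$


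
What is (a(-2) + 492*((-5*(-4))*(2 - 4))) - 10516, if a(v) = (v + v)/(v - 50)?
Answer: -392547/13 ≈ -30196.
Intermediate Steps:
a(v) = 2*v/(-50 + v) (a(v) = (2*v)/(-50 + v) = 2*v/(-50 + v))
(a(-2) + 492*((-5*(-4))*(2 - 4))) - 10516 = (2*(-2)/(-50 - 2) + 492*((-5*(-4))*(2 - 4))) - 10516 = (2*(-2)/(-52) + 492*(20*(-2))) - 10516 = (2*(-2)*(-1/52) + 492*(-40)) - 10516 = (1/13 - 19680) - 10516 = -255839/13 - 10516 = -392547/13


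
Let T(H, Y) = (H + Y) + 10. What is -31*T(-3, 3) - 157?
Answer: -467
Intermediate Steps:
T(H, Y) = 10 + H + Y
-31*T(-3, 3) - 157 = -31*(10 - 3 + 3) - 157 = -31*10 - 157 = -310 - 157 = -467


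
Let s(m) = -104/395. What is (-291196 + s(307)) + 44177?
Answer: -97572609/395 ≈ -2.4702e+5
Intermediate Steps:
s(m) = -104/395 (s(m) = -104*1/395 = -104/395)
(-291196 + s(307)) + 44177 = (-291196 - 104/395) + 44177 = -115022524/395 + 44177 = -97572609/395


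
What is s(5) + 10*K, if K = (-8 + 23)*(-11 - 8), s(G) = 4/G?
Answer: -14246/5 ≈ -2849.2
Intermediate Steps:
K = -285 (K = 15*(-19) = -285)
s(5) + 10*K = 4/5 + 10*(-285) = 4*(1/5) - 2850 = 4/5 - 2850 = -14246/5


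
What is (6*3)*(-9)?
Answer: -162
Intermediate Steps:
(6*3)*(-9) = 18*(-9) = -162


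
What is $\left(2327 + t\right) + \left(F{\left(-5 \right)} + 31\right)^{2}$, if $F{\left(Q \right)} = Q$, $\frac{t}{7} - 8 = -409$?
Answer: $196$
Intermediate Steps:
$t = -2807$ ($t = 56 + 7 \left(-409\right) = 56 - 2863 = -2807$)
$\left(2327 + t\right) + \left(F{\left(-5 \right)} + 31\right)^{2} = \left(2327 - 2807\right) + \left(-5 + 31\right)^{2} = -480 + 26^{2} = -480 + 676 = 196$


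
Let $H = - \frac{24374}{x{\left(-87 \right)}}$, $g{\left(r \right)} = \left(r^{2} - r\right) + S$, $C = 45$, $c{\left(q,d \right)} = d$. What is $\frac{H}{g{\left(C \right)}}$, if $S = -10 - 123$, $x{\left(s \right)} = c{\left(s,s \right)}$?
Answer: $\frac{24374}{160689} \approx 0.15168$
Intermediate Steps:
$x{\left(s \right)} = s$
$S = -133$ ($S = -10 - 123 = -133$)
$g{\left(r \right)} = -133 + r^{2} - r$ ($g{\left(r \right)} = \left(r^{2} - r\right) - 133 = -133 + r^{2} - r$)
$H = \frac{24374}{87}$ ($H = - \frac{24374}{-87} = \left(-24374\right) \left(- \frac{1}{87}\right) = \frac{24374}{87} \approx 280.16$)
$\frac{H}{g{\left(C \right)}} = \frac{24374}{87 \left(-133 + 45^{2} - 45\right)} = \frac{24374}{87 \left(-133 + 2025 - 45\right)} = \frac{24374}{87 \cdot 1847} = \frac{24374}{87} \cdot \frac{1}{1847} = \frac{24374}{160689}$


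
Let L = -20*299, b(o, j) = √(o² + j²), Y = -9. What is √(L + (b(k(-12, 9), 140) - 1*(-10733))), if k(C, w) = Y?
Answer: √(4753 + √19681) ≈ 69.952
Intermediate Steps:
k(C, w) = -9
b(o, j) = √(j² + o²)
L = -5980
√(L + (b(k(-12, 9), 140) - 1*(-10733))) = √(-5980 + (√(140² + (-9)²) - 1*(-10733))) = √(-5980 + (√(19600 + 81) + 10733)) = √(-5980 + (√19681 + 10733)) = √(-5980 + (10733 + √19681)) = √(4753 + √19681)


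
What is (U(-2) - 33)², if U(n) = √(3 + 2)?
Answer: (33 - √5)² ≈ 946.42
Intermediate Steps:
U(n) = √5
(U(-2) - 33)² = (√5 - 33)² = (-33 + √5)²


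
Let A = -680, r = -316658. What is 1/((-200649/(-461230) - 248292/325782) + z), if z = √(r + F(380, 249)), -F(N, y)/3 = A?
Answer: -2532779051289672570/2436045857364597056660929 - 7742866043468348100*I*√314618/2436045857364597056660929 ≈ -1.0397e-6 - 0.0017828*I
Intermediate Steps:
F(N, y) = 2040 (F(N, y) = -3*(-680) = 2040)
z = I*√314618 (z = √(-316658 + 2040) = √(-314618) = I*√314618 ≈ 560.91*I)
1/((-200649/(-461230) - 248292/325782) + z) = 1/((-200649/(-461230) - 248292/325782) + I*√314618) = 1/((-200649*(-1/461230) - 248292*1/325782) + I*√314618) = 1/((200649/461230 - 4598/6033) + I*√314618) = 1/(-910220123/2782600590 + I*√314618)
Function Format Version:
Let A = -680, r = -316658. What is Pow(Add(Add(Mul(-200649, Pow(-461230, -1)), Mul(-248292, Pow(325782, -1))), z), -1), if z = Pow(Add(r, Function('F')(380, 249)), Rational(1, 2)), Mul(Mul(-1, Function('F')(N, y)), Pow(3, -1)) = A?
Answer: Add(Rational(-2532779051289672570, 2436045857364597056660929), Mul(Rational(-7742866043468348100, 2436045857364597056660929), I, Pow(314618, Rational(1, 2)))) ≈ Add(-1.0397e-6, Mul(-0.0017828, I))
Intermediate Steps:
Function('F')(N, y) = 2040 (Function('F')(N, y) = Mul(-3, -680) = 2040)
z = Mul(I, Pow(314618, Rational(1, 2))) (z = Pow(Add(-316658, 2040), Rational(1, 2)) = Pow(-314618, Rational(1, 2)) = Mul(I, Pow(314618, Rational(1, 2))) ≈ Mul(560.91, I))
Pow(Add(Add(Mul(-200649, Pow(-461230, -1)), Mul(-248292, Pow(325782, -1))), z), -1) = Pow(Add(Add(Mul(-200649, Pow(-461230, -1)), Mul(-248292, Pow(325782, -1))), Mul(I, Pow(314618, Rational(1, 2)))), -1) = Pow(Add(Add(Mul(-200649, Rational(-1, 461230)), Mul(-248292, Rational(1, 325782))), Mul(I, Pow(314618, Rational(1, 2)))), -1) = Pow(Add(Add(Rational(200649, 461230), Rational(-4598, 6033)), Mul(I, Pow(314618, Rational(1, 2)))), -1) = Pow(Add(Rational(-910220123, 2782600590), Mul(I, Pow(314618, Rational(1, 2)))), -1)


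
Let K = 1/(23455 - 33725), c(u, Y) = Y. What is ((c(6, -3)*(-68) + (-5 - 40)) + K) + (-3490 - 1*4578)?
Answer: -81225431/10270 ≈ -7909.0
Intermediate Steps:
K = -1/10270 (K = 1/(-10270) = -1/10270 ≈ -9.7371e-5)
((c(6, -3)*(-68) + (-5 - 40)) + K) + (-3490 - 1*4578) = ((-3*(-68) + (-5 - 40)) - 1/10270) + (-3490 - 1*4578) = ((204 - 45) - 1/10270) + (-3490 - 4578) = (159 - 1/10270) - 8068 = 1632929/10270 - 8068 = -81225431/10270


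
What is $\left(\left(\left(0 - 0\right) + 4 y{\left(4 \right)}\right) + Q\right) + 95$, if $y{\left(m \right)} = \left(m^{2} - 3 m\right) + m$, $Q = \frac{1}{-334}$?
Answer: $\frac{42417}{334} \approx 127.0$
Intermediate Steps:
$Q = - \frac{1}{334} \approx -0.002994$
$y{\left(m \right)} = m^{2} - 2 m$
$\left(\left(\left(0 - 0\right) + 4 y{\left(4 \right)}\right) + Q\right) + 95 = \left(\left(\left(0 - 0\right) + 4 \cdot 4 \left(-2 + 4\right)\right) - \frac{1}{334}\right) + 95 = \left(\left(\left(0 + 0\right) + 4 \cdot 4 \cdot 2\right) - \frac{1}{334}\right) + 95 = \left(\left(0 + 4 \cdot 8\right) - \frac{1}{334}\right) + 95 = \left(\left(0 + 32\right) - \frac{1}{334}\right) + 95 = \left(32 - \frac{1}{334}\right) + 95 = \frac{10687}{334} + 95 = \frac{42417}{334}$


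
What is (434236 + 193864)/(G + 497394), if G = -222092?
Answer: 314050/137651 ≈ 2.2815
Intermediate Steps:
(434236 + 193864)/(G + 497394) = (434236 + 193864)/(-222092 + 497394) = 628100/275302 = 628100*(1/275302) = 314050/137651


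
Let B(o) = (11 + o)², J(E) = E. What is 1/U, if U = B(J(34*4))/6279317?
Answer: 6279317/21609 ≈ 290.59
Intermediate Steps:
U = 21609/6279317 (U = (11 + 34*4)²/6279317 = (11 + 136)²*(1/6279317) = 147²*(1/6279317) = 21609*(1/6279317) = 21609/6279317 ≈ 0.0034413)
1/U = 1/(21609/6279317) = 6279317/21609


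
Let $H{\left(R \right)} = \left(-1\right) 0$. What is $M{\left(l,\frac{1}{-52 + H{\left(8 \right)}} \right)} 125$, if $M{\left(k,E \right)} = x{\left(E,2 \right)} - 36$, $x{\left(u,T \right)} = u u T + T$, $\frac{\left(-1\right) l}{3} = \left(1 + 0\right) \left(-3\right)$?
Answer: $- \frac{5745875}{1352} \approx -4249.9$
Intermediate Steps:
$H{\left(R \right)} = 0$
$l = 9$ ($l = - 3 \left(1 + 0\right) \left(-3\right) = - 3 \cdot 1 \left(-3\right) = \left(-3\right) \left(-3\right) = 9$)
$x{\left(u,T \right)} = T + T u^{2}$ ($x{\left(u,T \right)} = u^{2} T + T = T u^{2} + T = T + T u^{2}$)
$M{\left(k,E \right)} = -34 + 2 E^{2}$ ($M{\left(k,E \right)} = 2 \left(1 + E^{2}\right) - 36 = \left(2 + 2 E^{2}\right) - 36 = -34 + 2 E^{2}$)
$M{\left(l,\frac{1}{-52 + H{\left(8 \right)}} \right)} 125 = \left(-34 + 2 \left(\frac{1}{-52 + 0}\right)^{2}\right) 125 = \left(-34 + 2 \left(\frac{1}{-52}\right)^{2}\right) 125 = \left(-34 + 2 \left(- \frac{1}{52}\right)^{2}\right) 125 = \left(-34 + 2 \cdot \frac{1}{2704}\right) 125 = \left(-34 + \frac{1}{1352}\right) 125 = \left(- \frac{45967}{1352}\right) 125 = - \frac{5745875}{1352}$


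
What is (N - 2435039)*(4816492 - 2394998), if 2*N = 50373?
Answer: -5835443369635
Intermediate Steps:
N = 50373/2 (N = (1/2)*50373 = 50373/2 ≈ 25187.)
(N - 2435039)*(4816492 - 2394998) = (50373/2 - 2435039)*(4816492 - 2394998) = -4819705/2*2421494 = -5835443369635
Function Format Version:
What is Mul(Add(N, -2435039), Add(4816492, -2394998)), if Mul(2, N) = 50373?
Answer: -5835443369635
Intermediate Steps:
N = Rational(50373, 2) (N = Mul(Rational(1, 2), 50373) = Rational(50373, 2) ≈ 25187.)
Mul(Add(N, -2435039), Add(4816492, -2394998)) = Mul(Add(Rational(50373, 2), -2435039), Add(4816492, -2394998)) = Mul(Rational(-4819705, 2), 2421494) = -5835443369635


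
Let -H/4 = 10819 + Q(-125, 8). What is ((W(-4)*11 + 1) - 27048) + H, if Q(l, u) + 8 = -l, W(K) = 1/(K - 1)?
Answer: -353966/5 ≈ -70793.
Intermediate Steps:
W(K) = 1/(-1 + K)
Q(l, u) = -8 - l
H = -43744 (H = -4*(10819 + (-8 - 1*(-125))) = -4*(10819 + (-8 + 125)) = -4*(10819 + 117) = -4*10936 = -43744)
((W(-4)*11 + 1) - 27048) + H = ((11/(-1 - 4) + 1) - 27048) - 43744 = ((11/(-5) + 1) - 27048) - 43744 = ((-⅕*11 + 1) - 27048) - 43744 = ((-11/5 + 1) - 27048) - 43744 = (-6/5 - 27048) - 43744 = -135246/5 - 43744 = -353966/5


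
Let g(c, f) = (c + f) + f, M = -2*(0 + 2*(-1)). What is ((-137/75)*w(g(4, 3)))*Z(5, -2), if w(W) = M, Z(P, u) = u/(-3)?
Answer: -1096/225 ≈ -4.8711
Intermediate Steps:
M = 4 (M = -2*(0 - 2) = -2*(-2) = 4)
Z(P, u) = -u/3 (Z(P, u) = u*(-1/3) = -u/3)
g(c, f) = c + 2*f
w(W) = 4
((-137/75)*w(g(4, 3)))*Z(5, -2) = (-137/75*4)*(-1/3*(-2)) = (-137*1/75*4)*(2/3) = -137/75*4*(2/3) = -548/75*2/3 = -1096/225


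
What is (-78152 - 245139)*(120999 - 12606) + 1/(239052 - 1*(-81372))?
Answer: -11228452048257911/320424 ≈ -3.5042e+10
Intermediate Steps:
(-78152 - 245139)*(120999 - 12606) + 1/(239052 - 1*(-81372)) = -323291*108393 + 1/(239052 + 81372) = -35042481363 + 1/320424 = -11228452048257911/320424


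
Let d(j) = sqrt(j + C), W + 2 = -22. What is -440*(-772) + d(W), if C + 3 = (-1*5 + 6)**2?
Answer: 339680 + I*sqrt(26) ≈ 3.3968e+5 + 5.099*I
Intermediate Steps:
W = -24 (W = -2 - 22 = -24)
C = -2 (C = -3 + (-1*5 + 6)**2 = -3 + (-5 + 6)**2 = -3 + 1**2 = -3 + 1 = -2)
d(j) = sqrt(-2 + j) (d(j) = sqrt(j - 2) = sqrt(-2 + j))
-440*(-772) + d(W) = -440*(-772) + sqrt(-2 - 24) = 339680 + sqrt(-26) = 339680 + I*sqrt(26)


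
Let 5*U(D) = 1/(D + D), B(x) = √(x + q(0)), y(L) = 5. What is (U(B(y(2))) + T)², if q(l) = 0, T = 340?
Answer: (17000 + √5)²/2500 ≈ 1.1563e+5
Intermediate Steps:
B(x) = √x (B(x) = √(x + 0) = √x)
U(D) = 1/(10*D) (U(D) = 1/(5*(D + D)) = 1/(5*((2*D))) = (1/(2*D))/5 = 1/(10*D))
(U(B(y(2))) + T)² = (1/(10*(√5)) + 340)² = ((√5/5)/10 + 340)² = (√5/50 + 340)² = (340 + √5/50)²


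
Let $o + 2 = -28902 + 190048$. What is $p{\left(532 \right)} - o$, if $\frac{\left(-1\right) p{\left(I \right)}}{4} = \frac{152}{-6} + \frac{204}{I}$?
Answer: $- \frac{64256636}{399} \approx -1.6104 \cdot 10^{5}$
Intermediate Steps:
$p{\left(I \right)} = \frac{304}{3} - \frac{816}{I}$ ($p{\left(I \right)} = - 4 \left(\frac{152}{-6} + \frac{204}{I}\right) = - 4 \left(152 \left(- \frac{1}{6}\right) + \frac{204}{I}\right) = - 4 \left(- \frac{76}{3} + \frac{204}{I}\right) = \frac{304}{3} - \frac{816}{I}$)
$o = 161144$ ($o = -2 + \left(-28902 + 190048\right) = -2 + 161146 = 161144$)
$p{\left(532 \right)} - o = \left(\frac{304}{3} - \frac{816}{532}\right) - 161144 = \left(\frac{304}{3} - \frac{204}{133}\right) - 161144 = \frac{39820}{399} - 161144 = - \frac{64256636}{399}$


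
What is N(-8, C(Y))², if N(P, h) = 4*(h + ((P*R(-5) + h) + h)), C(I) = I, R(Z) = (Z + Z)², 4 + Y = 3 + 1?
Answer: 10240000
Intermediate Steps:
Y = 0 (Y = -4 + (3 + 1) = -4 + 4 = 0)
R(Z) = 4*Z² (R(Z) = (2*Z)² = 4*Z²)
N(P, h) = 12*h + 400*P (N(P, h) = 4*(h + ((P*(4*(-5)²) + h) + h)) = 4*(h + ((P*(4*25) + h) + h)) = 4*(h + ((P*100 + h) + h)) = 4*(h + ((100*P + h) + h)) = 4*(h + ((h + 100*P) + h)) = 4*(h + (2*h + 100*P)) = 4*(3*h + 100*P) = 12*h + 400*P)
N(-8, C(Y))² = (12*0 + 400*(-8))² = (0 - 3200)² = (-3200)² = 10240000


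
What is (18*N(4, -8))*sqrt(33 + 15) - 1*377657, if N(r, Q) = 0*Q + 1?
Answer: -377657 + 72*sqrt(3) ≈ -3.7753e+5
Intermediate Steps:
N(r, Q) = 1 (N(r, Q) = 0 + 1 = 1)
(18*N(4, -8))*sqrt(33 + 15) - 1*377657 = (18*1)*sqrt(33 + 15) - 1*377657 = 18*sqrt(48) - 377657 = 18*(4*sqrt(3)) - 377657 = 72*sqrt(3) - 377657 = -377657 + 72*sqrt(3)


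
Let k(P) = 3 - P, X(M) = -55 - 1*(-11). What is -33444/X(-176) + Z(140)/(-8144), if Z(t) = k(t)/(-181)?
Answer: 12324647597/16214704 ≈ 760.09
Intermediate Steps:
X(M) = -44 (X(M) = -55 + 11 = -44)
Z(t) = -3/181 + t/181 (Z(t) = (3 - t)/(-181) = (3 - t)*(-1/181) = -3/181 + t/181)
-33444/X(-176) + Z(140)/(-8144) = -33444/(-44) + (-3/181 + (1/181)*140)/(-8144) = -33444*(-1/44) + (-3/181 + 140/181)*(-1/8144) = 8361/11 + (137/181)*(-1/8144) = 8361/11 - 137/1474064 = 12324647597/16214704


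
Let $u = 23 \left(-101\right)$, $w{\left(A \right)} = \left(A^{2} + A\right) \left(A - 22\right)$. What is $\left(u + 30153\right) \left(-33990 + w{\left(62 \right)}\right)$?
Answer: $3402217500$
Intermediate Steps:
$w{\left(A \right)} = \left(-22 + A\right) \left(A + A^{2}\right)$ ($w{\left(A \right)} = \left(A + A^{2}\right) \left(-22 + A\right) = \left(-22 + A\right) \left(A + A^{2}\right)$)
$u = -2323$
$\left(u + 30153\right) \left(-33990 + w{\left(62 \right)}\right) = \left(-2323 + 30153\right) \left(-33990 + 62 \left(-22 + 62^{2} - 1302\right)\right) = 27830 \left(-33990 + 62 \left(-22 + 3844 - 1302\right)\right) = 27830 \left(-33990 + 62 \cdot 2520\right) = 27830 \left(-33990 + 156240\right) = 27830 \cdot 122250 = 3402217500$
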